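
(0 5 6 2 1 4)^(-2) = (0 1 6)(2 5 4)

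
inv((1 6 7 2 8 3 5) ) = (1 5 3 8 2 7 6) 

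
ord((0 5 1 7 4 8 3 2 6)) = 9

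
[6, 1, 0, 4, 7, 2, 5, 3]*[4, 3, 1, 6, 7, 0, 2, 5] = [2, 3, 4, 7, 5, 1, 0, 6]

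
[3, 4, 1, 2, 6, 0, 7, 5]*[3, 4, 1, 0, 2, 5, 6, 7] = [0, 2, 4, 1, 6, 3, 7, 5]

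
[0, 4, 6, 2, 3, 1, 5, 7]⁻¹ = [0, 5, 3, 4, 1, 6, 2, 7]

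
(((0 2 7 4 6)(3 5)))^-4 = (0 2 7 4 6)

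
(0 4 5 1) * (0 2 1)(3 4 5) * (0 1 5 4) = (0 4 3)(1 2 5)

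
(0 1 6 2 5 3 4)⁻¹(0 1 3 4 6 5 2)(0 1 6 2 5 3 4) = (0 2 3 5 1 6 4)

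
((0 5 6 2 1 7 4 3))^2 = (0 6 1 4)(2 7 3 5)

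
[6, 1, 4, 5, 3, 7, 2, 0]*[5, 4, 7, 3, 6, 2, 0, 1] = [0, 4, 6, 2, 3, 1, 7, 5]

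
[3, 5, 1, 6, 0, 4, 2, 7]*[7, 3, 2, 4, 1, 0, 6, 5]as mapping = [0→4, 1→0, 2→3, 3→6, 4→7, 5→1, 6→2, 7→5]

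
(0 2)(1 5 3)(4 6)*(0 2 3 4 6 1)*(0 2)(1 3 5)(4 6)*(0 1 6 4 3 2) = (0 5 4 2 1 6 3)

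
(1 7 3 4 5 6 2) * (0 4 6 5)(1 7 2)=(0 4)(1 2 7 3 6)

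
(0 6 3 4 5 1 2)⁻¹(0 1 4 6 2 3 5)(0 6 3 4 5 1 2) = (0 4 1 6 2 5 3)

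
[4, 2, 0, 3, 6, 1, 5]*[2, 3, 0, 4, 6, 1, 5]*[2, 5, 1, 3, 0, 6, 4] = [4, 2, 1, 0, 6, 3, 5]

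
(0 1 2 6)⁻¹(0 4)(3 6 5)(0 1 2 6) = (0 5 3)(1 4)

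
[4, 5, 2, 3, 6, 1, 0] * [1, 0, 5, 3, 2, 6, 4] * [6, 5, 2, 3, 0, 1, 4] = [2, 4, 1, 3, 0, 6, 5] 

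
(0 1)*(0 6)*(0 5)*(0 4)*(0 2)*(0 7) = (0 1 6 5 4 2 7)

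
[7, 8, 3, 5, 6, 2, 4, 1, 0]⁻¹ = [8, 7, 5, 2, 6, 3, 4, 0, 1]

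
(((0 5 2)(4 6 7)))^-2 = (0 5 2)(4 6 7)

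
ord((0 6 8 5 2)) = 5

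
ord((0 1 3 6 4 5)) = 6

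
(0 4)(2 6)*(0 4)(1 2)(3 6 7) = (1 2 7 3 6)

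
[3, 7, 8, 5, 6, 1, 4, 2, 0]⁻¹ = [8, 5, 7, 0, 6, 3, 4, 1, 2]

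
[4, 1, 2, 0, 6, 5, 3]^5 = [4, 1, 2, 0, 6, 5, 3]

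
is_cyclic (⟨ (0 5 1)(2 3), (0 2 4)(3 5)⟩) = no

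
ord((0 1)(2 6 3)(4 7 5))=6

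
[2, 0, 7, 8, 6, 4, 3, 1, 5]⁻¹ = [1, 7, 0, 6, 5, 8, 4, 2, 3]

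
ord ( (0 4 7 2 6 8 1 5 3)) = 9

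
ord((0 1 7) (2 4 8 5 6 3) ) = 6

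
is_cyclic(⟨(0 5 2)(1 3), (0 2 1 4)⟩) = no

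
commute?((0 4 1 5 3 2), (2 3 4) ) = no:(0 4 1 5 3 2)*(2 3 4) = (0 2) (1 5 4), (2 3 4)*(0 4 1 5 3 2) = (0 4) (1 5 3) 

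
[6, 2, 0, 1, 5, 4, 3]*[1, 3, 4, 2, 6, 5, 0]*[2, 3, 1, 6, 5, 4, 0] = [2, 5, 3, 6, 4, 0, 1]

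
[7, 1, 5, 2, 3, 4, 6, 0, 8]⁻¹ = [7, 1, 3, 4, 5, 2, 6, 0, 8]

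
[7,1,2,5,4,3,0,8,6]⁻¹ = [6,1,2,5,4,3,8,0,7]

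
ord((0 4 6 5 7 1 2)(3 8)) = 14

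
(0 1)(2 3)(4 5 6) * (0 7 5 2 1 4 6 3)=(0 4 2)(1 7 5 3)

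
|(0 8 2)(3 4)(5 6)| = 6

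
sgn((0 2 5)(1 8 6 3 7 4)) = -1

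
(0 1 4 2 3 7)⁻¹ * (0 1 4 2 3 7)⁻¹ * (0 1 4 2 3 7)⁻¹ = (0 2)(1 3)(4 7)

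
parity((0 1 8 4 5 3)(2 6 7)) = odd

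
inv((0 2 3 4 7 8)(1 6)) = (0 8 7 4 3 2)(1 6)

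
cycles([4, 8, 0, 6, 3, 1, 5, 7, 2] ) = (0 4 3 6 5 1 8 2)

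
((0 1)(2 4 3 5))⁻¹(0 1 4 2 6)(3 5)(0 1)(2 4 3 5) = (0 3 4 6 1)(2 5)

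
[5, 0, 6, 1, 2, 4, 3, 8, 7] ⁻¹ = [1, 3, 4, 6, 5, 0, 2, 8, 7] 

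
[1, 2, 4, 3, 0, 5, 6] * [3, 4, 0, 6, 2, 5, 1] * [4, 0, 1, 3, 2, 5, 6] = [2, 4, 1, 6, 3, 5, 0]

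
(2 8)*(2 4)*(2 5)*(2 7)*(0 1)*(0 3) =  (0 1 3)(2 8 4 5 7)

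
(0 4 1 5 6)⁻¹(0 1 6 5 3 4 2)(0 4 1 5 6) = (0 6 3 1 2 4 5)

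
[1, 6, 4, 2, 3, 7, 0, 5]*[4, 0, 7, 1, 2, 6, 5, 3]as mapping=[0→0, 1→5, 2→2, 3→7, 4→1, 5→3, 6→4, 7→6]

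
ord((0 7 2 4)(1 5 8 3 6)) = 20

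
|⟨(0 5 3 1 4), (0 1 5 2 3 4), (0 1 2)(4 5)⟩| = 720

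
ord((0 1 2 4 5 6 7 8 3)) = 9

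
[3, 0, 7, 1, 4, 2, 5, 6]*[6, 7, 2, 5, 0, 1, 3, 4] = [5, 6, 4, 7, 0, 2, 1, 3]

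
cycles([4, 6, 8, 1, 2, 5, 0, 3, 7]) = (0 4 2 8 7 3 1 6) 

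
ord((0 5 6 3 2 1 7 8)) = 8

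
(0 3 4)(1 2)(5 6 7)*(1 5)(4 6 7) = (0 3 6 4)(1 2 5 7)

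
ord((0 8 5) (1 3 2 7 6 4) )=6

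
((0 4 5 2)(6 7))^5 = (0 4 5 2)(6 7)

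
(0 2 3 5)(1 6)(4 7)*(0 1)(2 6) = (0 6)(1 2 3 5)(4 7)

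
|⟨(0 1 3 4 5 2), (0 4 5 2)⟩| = 720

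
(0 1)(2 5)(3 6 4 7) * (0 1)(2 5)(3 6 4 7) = (3 4)(6 7)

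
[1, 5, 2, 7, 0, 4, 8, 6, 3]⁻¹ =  [4, 0, 2, 8, 5, 1, 7, 3, 6]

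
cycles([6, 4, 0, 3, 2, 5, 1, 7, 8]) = (0 6 1 4 2)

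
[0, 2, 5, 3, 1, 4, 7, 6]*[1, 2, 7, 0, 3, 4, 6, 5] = [1, 7, 4, 0, 2, 3, 5, 6]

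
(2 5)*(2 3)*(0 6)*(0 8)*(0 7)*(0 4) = (0 6 8 7 4)(2 5 3)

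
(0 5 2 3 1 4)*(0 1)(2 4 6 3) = (0 5 4 1 6 3)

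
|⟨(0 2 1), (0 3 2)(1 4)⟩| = 120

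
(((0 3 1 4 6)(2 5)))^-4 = (0 3 1 4 6)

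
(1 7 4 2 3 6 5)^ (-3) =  (1 3 7 6 4 5 2)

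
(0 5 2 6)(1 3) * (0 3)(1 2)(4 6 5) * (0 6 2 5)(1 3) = (0 4 2)(1 6)(3 5)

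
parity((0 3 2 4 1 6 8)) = even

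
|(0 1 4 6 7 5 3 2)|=8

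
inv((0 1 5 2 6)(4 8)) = (0 6 2 5 1)(4 8)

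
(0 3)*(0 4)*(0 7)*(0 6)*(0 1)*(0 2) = (0 3 4 7 6 1 2)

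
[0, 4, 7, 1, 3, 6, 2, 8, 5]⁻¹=[0, 3, 6, 4, 1, 8, 5, 2, 7]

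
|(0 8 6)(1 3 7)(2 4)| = 6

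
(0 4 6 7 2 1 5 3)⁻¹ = (0 3 5 1 2 7 6 4)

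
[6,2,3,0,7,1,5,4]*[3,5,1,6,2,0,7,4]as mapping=[0→7,1→1,2→6,3→3,4→4,5→5,6→0,7→2]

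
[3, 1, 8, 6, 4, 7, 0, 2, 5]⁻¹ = [6, 1, 7, 0, 4, 8, 3, 5, 2]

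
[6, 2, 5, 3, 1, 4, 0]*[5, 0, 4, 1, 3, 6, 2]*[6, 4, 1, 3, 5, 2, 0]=[1, 5, 0, 4, 6, 3, 2]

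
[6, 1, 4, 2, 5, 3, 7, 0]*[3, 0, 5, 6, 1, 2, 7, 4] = [7, 0, 1, 5, 2, 6, 4, 3]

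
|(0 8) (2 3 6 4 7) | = 10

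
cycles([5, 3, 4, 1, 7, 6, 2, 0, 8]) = (0 5 6 2 4 7)(1 3)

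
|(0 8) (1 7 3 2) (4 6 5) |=12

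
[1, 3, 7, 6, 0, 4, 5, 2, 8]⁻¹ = [4, 0, 7, 1, 5, 6, 3, 2, 8]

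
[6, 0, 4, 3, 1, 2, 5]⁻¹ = [1, 4, 5, 3, 2, 6, 0]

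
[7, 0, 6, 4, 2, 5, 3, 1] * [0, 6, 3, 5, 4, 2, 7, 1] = [1, 0, 7, 4, 3, 2, 5, 6]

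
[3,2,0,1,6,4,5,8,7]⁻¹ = [2,3,1,0,5,6,4,8,7]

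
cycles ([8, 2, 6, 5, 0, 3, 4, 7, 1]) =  (0 8 1 2 6 4)(3 5)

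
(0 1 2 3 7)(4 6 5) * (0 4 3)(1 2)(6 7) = (0 2)(3 6 5)(4 7)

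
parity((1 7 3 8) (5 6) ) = even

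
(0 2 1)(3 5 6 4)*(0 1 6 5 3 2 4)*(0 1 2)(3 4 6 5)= (0 6 1 2 5 3 4)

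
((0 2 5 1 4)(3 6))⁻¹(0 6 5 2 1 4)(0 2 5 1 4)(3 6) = (0 2 3 1 5 4)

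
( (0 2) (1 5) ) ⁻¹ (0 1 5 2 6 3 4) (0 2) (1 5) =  (0 6 3 4 2 5 1) 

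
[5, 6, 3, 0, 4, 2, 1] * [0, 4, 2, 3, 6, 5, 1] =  [5, 1, 3, 0, 6, 2, 4] 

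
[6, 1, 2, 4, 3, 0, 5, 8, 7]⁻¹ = [5, 1, 2, 4, 3, 6, 0, 8, 7]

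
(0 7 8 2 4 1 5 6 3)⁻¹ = (0 3 6 5 1 4 2 8 7)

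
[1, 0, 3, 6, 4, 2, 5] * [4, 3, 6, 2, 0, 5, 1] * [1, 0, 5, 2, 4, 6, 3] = [2, 4, 5, 0, 1, 3, 6]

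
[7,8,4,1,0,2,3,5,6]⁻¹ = [4,3,5,6,2,7,8,0,1]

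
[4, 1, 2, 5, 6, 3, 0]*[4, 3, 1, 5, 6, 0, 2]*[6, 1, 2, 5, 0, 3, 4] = [4, 5, 1, 6, 2, 3, 0]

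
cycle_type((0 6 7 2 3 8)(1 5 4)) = 3.6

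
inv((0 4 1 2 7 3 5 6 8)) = (0 8 6 5 3 7 2 1 4)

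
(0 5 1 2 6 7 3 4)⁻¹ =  (0 4 3 7 6 2 1 5)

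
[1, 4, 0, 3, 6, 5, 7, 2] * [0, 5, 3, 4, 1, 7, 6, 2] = [5, 1, 0, 4, 6, 7, 2, 3]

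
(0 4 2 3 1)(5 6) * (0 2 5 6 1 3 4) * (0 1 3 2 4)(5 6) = (0 1 4 6 5 3 2)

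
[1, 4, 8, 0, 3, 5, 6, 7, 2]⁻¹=[3, 0, 8, 4, 1, 5, 6, 7, 2]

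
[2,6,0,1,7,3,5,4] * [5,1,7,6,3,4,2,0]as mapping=[0→7,1→2,2→5,3→1,4→0,5→6,6→4,7→3]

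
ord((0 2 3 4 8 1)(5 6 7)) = 6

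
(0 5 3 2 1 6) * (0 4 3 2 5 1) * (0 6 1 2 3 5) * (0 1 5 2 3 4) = (0 3 1 5 4 2 6)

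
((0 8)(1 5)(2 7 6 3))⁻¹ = (0 8)(1 5)(2 3 6 7)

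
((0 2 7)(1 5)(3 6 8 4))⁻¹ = (0 7 2)(1 5)(3 4 8 6)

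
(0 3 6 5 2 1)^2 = (0 6 2)(1 3 5)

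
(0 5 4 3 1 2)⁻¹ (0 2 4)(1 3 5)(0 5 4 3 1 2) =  (0 3 5)(1 4 2)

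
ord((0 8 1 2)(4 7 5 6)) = 4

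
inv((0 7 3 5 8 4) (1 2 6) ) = (0 4 8 5 3 7) (1 6 2) 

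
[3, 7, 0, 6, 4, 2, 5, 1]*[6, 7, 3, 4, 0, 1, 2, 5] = [4, 5, 6, 2, 0, 3, 1, 7]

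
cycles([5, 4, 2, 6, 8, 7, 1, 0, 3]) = (0 5 7)(1 4 8 3 6)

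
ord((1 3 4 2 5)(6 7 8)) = 15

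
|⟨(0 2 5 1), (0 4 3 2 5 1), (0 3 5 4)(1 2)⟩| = 720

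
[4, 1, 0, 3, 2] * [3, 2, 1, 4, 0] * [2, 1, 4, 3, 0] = [2, 4, 3, 0, 1]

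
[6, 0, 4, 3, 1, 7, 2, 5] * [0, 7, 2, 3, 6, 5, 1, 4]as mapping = [0→1, 1→0, 2→6, 3→3, 4→7, 5→4, 6→2, 7→5]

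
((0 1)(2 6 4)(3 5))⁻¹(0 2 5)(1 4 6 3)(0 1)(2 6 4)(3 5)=(0 2 4 5)(1 6 3)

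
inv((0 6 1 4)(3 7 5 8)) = (0 4 1 6)(3 8 5 7)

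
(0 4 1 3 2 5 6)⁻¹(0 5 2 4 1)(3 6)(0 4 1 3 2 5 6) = (0 2)(1 3 4 6 5)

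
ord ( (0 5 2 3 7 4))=6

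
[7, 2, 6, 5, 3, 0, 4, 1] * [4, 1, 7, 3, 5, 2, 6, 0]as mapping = [0→0, 1→7, 2→6, 3→2, 4→3, 5→4, 6→5, 7→1]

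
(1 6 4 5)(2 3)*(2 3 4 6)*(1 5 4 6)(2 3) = (1 3 2 6)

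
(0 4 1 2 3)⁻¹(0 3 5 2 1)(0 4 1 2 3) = (0 5 3 2 4)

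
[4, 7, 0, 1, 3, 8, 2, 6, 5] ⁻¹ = [2, 3, 6, 4, 0, 8, 7, 1, 5] 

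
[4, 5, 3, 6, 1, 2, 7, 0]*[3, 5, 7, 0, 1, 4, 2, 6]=[1, 4, 0, 2, 5, 7, 6, 3]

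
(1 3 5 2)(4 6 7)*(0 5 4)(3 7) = (0 5 2 1 7)(3 4 6)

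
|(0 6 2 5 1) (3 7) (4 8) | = 10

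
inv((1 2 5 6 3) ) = (1 3 6 5 2) 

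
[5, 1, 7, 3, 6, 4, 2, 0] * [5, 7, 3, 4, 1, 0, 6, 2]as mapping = [0→0, 1→7, 2→2, 3→4, 4→6, 5→1, 6→3, 7→5]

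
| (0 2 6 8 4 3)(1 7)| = 6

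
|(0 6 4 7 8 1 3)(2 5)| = 14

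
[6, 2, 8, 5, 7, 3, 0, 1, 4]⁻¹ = [6, 7, 1, 5, 8, 3, 0, 4, 2]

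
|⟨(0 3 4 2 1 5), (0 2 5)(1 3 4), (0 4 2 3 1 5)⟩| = 720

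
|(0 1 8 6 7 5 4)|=7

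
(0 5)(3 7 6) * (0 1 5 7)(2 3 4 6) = (0 7 2 3)(1 5)(4 6)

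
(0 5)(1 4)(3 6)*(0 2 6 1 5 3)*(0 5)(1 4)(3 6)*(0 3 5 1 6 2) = (0 2 5)(1 6)(3 4)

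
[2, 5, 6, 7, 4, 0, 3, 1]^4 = [7, 6, 1, 0, 4, 3, 5, 2]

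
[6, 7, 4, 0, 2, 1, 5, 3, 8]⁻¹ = [3, 5, 4, 7, 2, 6, 0, 1, 8]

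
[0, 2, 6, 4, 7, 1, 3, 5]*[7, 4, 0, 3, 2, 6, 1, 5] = [7, 0, 1, 2, 5, 4, 3, 6]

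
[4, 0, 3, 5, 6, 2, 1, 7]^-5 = [1, 6, 3, 5, 0, 2, 4, 7]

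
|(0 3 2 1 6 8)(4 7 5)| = 6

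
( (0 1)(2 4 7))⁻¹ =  (0 1)(2 7 4)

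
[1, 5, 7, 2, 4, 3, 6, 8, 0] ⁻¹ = [8, 0, 3, 5, 4, 1, 6, 2, 7] 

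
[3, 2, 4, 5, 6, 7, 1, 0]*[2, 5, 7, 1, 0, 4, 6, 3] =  [1, 7, 0, 4, 6, 3, 5, 2]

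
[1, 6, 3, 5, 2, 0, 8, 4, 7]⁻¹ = [5, 0, 4, 2, 7, 3, 1, 8, 6]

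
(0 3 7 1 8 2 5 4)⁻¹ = (0 4 5 2 8 1 7 3)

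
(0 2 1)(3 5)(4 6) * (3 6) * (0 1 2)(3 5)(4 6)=(4 5)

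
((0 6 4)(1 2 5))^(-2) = (0 6 4)(1 2 5)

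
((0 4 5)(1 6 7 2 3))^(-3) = (1 7 3 6 2)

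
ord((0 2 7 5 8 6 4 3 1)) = 9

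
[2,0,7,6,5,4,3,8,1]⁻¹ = [1,8,0,6,5,4,3,2,7]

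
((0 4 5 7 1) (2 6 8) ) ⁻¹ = (0 1 7 5 4) (2 8 6) 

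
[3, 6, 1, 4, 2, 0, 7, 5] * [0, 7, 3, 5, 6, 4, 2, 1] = [5, 2, 7, 6, 3, 0, 1, 4]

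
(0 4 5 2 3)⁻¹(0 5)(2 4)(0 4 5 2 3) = (2 4)(3 5)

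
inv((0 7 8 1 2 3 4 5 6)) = (0 6 5 4 3 2 1 8 7)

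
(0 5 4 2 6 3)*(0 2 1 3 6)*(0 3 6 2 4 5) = (1 6 2 3 4)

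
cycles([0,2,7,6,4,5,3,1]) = (1 2 7)(3 6)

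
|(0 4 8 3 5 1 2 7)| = 8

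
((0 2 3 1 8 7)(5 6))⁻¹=(0 7 8 1 3 2)(5 6)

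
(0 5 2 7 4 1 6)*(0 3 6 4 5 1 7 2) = (0 1 4 7 5)(3 6)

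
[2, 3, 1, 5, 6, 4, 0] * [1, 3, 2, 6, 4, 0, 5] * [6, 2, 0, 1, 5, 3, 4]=[0, 4, 1, 6, 3, 5, 2]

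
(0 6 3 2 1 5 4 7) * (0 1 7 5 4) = (0 6 3 2 7 1 4 5)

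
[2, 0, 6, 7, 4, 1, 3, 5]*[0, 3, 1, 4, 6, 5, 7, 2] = [1, 0, 7, 2, 6, 3, 4, 5]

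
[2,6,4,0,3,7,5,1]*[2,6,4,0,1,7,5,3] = [4,5,1,2,0,3,7,6]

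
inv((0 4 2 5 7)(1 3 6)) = (0 7 5 2 4)(1 6 3)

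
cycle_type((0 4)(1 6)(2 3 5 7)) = 2^2.4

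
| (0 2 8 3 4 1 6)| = 7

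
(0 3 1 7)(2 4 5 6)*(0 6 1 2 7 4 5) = (0 3 2 5 1 4)(6 7)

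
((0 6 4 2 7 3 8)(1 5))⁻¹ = (0 8 3 7 2 4 6)(1 5)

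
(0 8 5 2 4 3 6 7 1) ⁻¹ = (0 1 7 6 3 4 2 5 8) 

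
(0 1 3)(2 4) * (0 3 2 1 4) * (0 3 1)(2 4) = (0 2 3 1 4)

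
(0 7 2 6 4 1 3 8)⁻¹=(0 8 3 1 4 6 2 7)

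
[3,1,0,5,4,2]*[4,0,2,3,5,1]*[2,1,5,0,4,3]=[0,2,4,1,3,5]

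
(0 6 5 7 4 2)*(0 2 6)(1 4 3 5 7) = (1 4 6 7 3 5)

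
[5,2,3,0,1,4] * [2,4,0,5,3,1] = [1,0,5,2,4,3]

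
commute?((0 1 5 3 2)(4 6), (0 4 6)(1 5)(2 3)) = no:(0 1 5 3 2)(4 6)*(0 4 6)(1 5)(2 3) = (0 5 2 4), (0 4 6)(1 5)(2 3)*(0 1 5 3 2)(4 6) = (0 6 1 3)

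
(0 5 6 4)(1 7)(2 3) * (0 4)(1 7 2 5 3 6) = (0 3 5 1 2 6)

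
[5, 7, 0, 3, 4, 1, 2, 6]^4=[6, 0, 7, 3, 4, 2, 1, 5]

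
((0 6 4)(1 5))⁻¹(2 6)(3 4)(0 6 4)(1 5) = (0 3)(2 4)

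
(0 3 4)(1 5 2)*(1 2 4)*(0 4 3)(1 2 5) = (2 5 3)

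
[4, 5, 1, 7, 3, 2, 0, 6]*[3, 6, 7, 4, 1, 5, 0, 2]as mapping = [0→1, 1→5, 2→6, 3→2, 4→4, 5→7, 6→3, 7→0]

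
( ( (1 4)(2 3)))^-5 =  (1 4)(2 3)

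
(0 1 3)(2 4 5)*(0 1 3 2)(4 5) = (0 3 1 2 5)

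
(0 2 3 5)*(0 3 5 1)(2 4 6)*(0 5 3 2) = (0 4 6)(1 5 2 3)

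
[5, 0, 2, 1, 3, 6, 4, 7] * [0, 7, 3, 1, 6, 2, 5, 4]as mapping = [0→2, 1→0, 2→3, 3→7, 4→1, 5→5, 6→6, 7→4]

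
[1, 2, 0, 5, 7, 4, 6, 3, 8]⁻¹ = [2, 0, 1, 7, 5, 3, 6, 4, 8]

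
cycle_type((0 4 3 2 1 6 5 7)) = 8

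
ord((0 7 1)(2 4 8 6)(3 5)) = 12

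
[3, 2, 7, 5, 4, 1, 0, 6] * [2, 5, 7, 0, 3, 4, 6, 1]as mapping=[0→0, 1→7, 2→1, 3→4, 4→3, 5→5, 6→2, 7→6]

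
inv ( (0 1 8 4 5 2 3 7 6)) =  (0 6 7 3 2 5 4 8 1)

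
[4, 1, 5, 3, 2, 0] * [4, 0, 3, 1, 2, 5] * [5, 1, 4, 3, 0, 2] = [4, 5, 2, 1, 3, 0]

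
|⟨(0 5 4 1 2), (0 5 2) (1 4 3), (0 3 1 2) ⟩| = 120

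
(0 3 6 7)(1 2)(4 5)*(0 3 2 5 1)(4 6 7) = (0 2)(1 5 6 4)(3 7)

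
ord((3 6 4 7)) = 4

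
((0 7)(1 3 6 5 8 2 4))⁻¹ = (0 7)(1 4 2 8 5 6 3)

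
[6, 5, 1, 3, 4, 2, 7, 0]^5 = [7, 2, 5, 3, 4, 1, 0, 6]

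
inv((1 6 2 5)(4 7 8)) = (1 5 2 6)(4 8 7)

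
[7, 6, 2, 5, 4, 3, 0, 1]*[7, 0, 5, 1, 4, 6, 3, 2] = [2, 3, 5, 6, 4, 1, 7, 0]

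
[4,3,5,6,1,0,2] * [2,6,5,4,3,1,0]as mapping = [0→3,1→4,2→1,3→0,4→6,5→2,6→5]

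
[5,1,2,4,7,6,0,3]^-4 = [6,1,2,7,3,0,5,4]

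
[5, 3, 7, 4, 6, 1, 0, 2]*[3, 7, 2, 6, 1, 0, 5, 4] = [0, 6, 4, 1, 5, 7, 3, 2]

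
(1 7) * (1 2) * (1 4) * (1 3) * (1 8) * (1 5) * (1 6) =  (1 7 2 4 3 8 5 6)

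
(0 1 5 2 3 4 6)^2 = (0 5 3 6 1 2 4)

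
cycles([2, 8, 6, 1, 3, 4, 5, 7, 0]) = (0 2 6 5 4 3 1 8) 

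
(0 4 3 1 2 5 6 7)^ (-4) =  (0 2)(1 7)(3 6)(4 5)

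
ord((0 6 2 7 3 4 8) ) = 7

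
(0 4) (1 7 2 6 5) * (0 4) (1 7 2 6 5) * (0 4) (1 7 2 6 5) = (0 4) (1 6 7 5 2) 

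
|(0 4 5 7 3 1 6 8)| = 8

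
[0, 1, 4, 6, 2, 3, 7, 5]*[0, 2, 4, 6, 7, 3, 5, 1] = [0, 2, 7, 5, 4, 6, 1, 3]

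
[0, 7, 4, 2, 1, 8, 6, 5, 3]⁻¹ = [0, 4, 3, 8, 2, 7, 6, 1, 5]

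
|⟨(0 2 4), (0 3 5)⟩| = 60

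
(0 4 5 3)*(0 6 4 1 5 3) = (0 1 5)(3 6 4)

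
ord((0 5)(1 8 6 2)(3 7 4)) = 12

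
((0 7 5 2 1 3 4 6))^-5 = (0 2 4 7 1 6 5 3)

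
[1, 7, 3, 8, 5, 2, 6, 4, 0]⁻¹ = [8, 0, 5, 2, 7, 4, 6, 1, 3]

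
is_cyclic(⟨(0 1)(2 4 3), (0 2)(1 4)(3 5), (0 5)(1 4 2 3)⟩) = no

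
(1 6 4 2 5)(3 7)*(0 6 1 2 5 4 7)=(0 6 7 3)(2 4 5)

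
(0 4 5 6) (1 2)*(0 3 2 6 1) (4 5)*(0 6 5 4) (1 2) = (0 4) (1 5 2 6 3) 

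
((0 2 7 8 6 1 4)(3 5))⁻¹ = (0 4 1 6 8 7 2)(3 5)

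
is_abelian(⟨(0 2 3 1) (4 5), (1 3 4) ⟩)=no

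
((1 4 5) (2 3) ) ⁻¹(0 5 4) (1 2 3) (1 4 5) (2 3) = (0 1 5) (2 4 3) 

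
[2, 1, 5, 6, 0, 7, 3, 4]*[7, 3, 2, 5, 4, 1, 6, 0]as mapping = [0→2, 1→3, 2→1, 3→6, 4→7, 5→0, 6→5, 7→4]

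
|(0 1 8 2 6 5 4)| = 7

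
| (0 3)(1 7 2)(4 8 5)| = 6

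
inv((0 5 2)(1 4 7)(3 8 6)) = (0 2 5)(1 7 4)(3 6 8)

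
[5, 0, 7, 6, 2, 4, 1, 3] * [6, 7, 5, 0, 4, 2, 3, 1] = [2, 6, 1, 3, 5, 4, 7, 0]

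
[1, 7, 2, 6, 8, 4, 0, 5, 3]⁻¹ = [6, 0, 2, 8, 5, 7, 3, 1, 4]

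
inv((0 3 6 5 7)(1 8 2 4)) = (0 7 5 6 3)(1 4 2 8)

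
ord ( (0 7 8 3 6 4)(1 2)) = 6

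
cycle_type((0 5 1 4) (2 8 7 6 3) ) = 4.5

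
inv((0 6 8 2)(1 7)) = (0 2 8 6)(1 7)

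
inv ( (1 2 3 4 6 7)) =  (1 7 6 4 3 2)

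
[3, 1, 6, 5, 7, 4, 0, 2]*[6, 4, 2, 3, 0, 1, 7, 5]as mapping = [0→3, 1→4, 2→7, 3→1, 4→5, 5→0, 6→6, 7→2]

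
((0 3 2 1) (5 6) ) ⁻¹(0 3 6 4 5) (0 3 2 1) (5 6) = (2 5 4 6 3) 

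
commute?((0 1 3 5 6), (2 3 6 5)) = no:(0 1 3 5 6)*(2 3 6 5) = (0 1 6)(2 3), (2 3 6 5)*(0 1 3 5 6) = (0 1 3)(2 5)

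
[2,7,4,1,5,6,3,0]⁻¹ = [7,3,0,6,2,4,5,1]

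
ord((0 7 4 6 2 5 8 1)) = 8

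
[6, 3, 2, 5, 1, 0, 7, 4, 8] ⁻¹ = [5, 4, 2, 1, 7, 3, 0, 6, 8] 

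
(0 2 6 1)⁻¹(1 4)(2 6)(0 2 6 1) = (0 4)(1 6)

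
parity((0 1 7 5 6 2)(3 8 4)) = odd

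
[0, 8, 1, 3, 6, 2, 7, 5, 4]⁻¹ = [0, 2, 5, 3, 8, 7, 4, 6, 1]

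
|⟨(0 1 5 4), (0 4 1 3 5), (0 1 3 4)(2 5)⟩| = 720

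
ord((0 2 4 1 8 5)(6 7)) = 6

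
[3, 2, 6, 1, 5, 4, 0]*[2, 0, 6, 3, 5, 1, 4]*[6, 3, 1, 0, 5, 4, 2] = [0, 2, 5, 6, 3, 4, 1]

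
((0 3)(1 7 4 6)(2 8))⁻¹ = (0 3)(1 6 4 7)(2 8)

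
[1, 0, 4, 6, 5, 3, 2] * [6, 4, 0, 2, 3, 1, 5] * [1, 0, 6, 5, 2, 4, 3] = [2, 3, 5, 4, 0, 6, 1]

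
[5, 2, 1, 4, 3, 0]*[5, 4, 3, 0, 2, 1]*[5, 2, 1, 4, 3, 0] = [2, 4, 3, 1, 5, 0]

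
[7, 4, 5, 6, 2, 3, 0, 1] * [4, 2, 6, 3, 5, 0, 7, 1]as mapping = [0→1, 1→5, 2→0, 3→7, 4→6, 5→3, 6→4, 7→2]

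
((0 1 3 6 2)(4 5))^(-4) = (0 1 3 6 2)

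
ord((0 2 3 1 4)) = 5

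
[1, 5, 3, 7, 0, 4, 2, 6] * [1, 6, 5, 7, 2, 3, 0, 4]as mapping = [0→6, 1→3, 2→7, 3→4, 4→1, 5→2, 6→5, 7→0]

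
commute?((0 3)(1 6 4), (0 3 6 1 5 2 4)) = no:(0 3)(1 6 4) * (0 3 6 1 5 2 4) = (0 6)(2 4 5), (0 3 6 1 5 2 4) * (0 3)(1 6 4) = (1 5 2)(3 4)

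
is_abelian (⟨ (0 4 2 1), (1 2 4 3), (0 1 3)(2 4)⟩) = no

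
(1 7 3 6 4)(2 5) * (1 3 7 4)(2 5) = (1 4 3 6)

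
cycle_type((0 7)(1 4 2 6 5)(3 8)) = 2^2.5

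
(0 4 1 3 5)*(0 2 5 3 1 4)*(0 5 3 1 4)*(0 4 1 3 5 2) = (0 2 5)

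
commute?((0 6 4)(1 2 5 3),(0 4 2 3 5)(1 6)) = no:(0 6 4)(1 2 5 3)*(0 4 2 3 5)(1 6) = (0 1 3 6 2),(0 4 2 3 5)(1 6)*(0 6 4)(1 2 5 3) = (1 4 5 6 2)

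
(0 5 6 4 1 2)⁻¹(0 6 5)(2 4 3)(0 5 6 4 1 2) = (0 1 3)(4 6 5)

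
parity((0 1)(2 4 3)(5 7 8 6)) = even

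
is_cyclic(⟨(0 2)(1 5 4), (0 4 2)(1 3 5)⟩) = no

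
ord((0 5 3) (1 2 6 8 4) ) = 15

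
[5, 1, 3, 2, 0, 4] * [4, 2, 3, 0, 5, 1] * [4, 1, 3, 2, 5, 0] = [1, 3, 4, 2, 5, 0]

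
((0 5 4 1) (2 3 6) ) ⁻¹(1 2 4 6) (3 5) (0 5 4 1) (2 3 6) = (0 3 1 2) (4 6) 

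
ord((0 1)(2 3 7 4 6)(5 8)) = 10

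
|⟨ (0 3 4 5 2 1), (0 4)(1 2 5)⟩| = 720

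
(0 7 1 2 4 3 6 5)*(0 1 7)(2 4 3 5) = (1 4 5)(2 3 6)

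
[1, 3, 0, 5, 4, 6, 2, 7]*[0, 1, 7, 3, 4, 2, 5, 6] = [1, 3, 0, 2, 4, 5, 7, 6]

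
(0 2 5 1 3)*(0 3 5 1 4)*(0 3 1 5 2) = (1 2 5 4 3) 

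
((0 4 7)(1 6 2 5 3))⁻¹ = (0 7 4)(1 3 5 2 6)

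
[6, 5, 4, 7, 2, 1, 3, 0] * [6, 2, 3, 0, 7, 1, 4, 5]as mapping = [0→4, 1→1, 2→7, 3→5, 4→3, 5→2, 6→0, 7→6]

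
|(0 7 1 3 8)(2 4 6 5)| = 20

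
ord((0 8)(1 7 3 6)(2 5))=4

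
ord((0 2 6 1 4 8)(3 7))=6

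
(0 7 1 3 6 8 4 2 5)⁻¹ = (0 5 2 4 8 6 3 1 7)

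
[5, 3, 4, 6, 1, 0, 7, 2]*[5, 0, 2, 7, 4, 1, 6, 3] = [1, 7, 4, 6, 0, 5, 3, 2] 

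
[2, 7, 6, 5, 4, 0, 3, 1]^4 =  [5, 1, 0, 6, 4, 3, 2, 7]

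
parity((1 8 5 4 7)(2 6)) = odd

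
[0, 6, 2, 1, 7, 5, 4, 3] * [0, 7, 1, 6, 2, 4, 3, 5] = [0, 3, 1, 7, 5, 4, 2, 6]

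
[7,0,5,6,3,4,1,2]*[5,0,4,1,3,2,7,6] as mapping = [0→6,1→5,2→2,3→7,4→1,5→3,6→0,7→4] 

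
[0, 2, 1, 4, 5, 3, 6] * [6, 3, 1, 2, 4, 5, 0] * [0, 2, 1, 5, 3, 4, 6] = [6, 2, 5, 3, 4, 1, 0]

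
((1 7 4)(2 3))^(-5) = (1 7 4)(2 3)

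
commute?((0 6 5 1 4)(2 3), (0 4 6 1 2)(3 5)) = no:(0 6 5 1 4)(2 3) * (0 4 6 1 2)(3 5) = (0 1 6 3)(2 5), (0 4 6 1 2)(3 5) * (0 6 5 1 4)(2 3) = (1 3)(2 6 4 5)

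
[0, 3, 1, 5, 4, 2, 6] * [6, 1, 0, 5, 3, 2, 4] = [6, 5, 1, 2, 3, 0, 4]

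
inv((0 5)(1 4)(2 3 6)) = (0 5)(1 4)(2 6 3)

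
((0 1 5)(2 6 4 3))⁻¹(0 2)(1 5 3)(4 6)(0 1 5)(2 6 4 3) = (0 2 5)(1 6)(3 4)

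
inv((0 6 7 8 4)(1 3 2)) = (0 4 8 7 6)(1 2 3)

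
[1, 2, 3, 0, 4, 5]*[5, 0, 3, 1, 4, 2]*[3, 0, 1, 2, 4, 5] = [3, 2, 0, 5, 4, 1]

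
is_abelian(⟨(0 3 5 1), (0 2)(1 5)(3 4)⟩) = no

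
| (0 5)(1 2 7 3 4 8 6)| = 14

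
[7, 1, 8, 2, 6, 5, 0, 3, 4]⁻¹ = [6, 1, 3, 7, 8, 5, 4, 0, 2]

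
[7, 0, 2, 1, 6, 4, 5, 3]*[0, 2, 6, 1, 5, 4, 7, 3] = [3, 0, 6, 2, 7, 5, 4, 1]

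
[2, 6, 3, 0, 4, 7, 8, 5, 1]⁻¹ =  [3, 8, 0, 2, 4, 7, 1, 5, 6]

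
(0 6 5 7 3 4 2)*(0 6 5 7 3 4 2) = (0 5 3 2 6 7 4)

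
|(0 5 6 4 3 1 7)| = 7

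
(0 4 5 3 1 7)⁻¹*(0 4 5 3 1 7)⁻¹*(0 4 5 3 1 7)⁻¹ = (0 3)(1 4)(5 7)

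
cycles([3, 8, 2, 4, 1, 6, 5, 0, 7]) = (0 3 4 1 8 7) (5 6) 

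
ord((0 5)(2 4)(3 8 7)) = 6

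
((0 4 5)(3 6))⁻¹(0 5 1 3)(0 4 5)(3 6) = (0 1 6 4)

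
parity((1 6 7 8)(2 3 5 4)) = even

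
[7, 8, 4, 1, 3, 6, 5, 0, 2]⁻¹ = [7, 3, 8, 4, 2, 6, 5, 0, 1]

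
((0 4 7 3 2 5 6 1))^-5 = (0 3 6 4 2 1 7 5)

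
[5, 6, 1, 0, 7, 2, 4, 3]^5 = [4, 0, 3, 6, 2, 7, 5, 1]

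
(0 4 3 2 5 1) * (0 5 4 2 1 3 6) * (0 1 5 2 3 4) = (0 3 5 4 6 1 2)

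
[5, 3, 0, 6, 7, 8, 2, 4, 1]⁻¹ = [2, 8, 6, 1, 7, 0, 3, 4, 5]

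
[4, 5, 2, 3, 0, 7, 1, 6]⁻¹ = [4, 6, 2, 3, 0, 1, 7, 5]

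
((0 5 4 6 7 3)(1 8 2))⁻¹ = (0 3 7 6 4 5)(1 2 8)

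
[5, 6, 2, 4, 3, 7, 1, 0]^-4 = [7, 1, 2, 3, 4, 0, 6, 5]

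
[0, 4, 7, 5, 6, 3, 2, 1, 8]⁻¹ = [0, 7, 6, 5, 1, 3, 4, 2, 8]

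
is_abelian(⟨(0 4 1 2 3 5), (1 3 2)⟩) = no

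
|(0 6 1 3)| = 4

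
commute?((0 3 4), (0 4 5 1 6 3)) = no:(0 3 4)*(0 4 5 1 6 3) = (1 6 3 5), (0 4 5 1 6 3)*(0 3 4) = (1 6 4 5)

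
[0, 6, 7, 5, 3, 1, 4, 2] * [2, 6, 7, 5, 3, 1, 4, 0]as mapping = [0→2, 1→4, 2→0, 3→1, 4→5, 5→6, 6→3, 7→7]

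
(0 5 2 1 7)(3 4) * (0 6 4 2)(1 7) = (0 5)(2 7 6 4 3)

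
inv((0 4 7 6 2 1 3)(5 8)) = (0 3 1 2 6 7 4)(5 8)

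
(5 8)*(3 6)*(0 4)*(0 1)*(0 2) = (0 4 1 2)(3 6)(5 8)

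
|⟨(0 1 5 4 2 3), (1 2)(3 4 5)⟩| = 720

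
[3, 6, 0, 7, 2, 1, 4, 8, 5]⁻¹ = [2, 5, 4, 0, 6, 8, 1, 3, 7]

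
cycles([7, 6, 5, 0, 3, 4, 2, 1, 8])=(0 7 1 6 2 5 4 3)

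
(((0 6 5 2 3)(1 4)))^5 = (1 4)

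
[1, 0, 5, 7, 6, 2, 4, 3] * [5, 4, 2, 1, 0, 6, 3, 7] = [4, 5, 6, 7, 3, 2, 0, 1]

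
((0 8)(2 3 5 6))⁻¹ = (0 8)(2 6 5 3)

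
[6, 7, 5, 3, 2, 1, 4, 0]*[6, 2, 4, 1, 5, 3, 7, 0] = [7, 0, 3, 1, 4, 2, 5, 6]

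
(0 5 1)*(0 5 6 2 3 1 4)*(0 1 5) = (0 6 2 3 5 4 1)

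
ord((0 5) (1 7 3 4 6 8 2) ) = 14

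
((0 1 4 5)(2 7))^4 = ()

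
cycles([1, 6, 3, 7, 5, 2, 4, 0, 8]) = (0 1 6 4 5 2 3 7)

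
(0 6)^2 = ()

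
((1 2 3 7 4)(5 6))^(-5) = (5 6)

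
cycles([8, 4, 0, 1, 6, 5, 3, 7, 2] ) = (0 8 2)(1 4 6 3)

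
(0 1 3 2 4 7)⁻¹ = (0 7 4 2 3 1)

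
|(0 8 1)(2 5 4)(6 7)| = 6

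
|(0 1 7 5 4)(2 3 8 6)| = 20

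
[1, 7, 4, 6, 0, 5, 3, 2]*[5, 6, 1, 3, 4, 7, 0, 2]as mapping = [0→6, 1→2, 2→4, 3→0, 4→5, 5→7, 6→3, 7→1]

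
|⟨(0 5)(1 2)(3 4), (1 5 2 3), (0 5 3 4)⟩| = 720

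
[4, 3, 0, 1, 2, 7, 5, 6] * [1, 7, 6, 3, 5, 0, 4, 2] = [5, 3, 1, 7, 6, 2, 0, 4]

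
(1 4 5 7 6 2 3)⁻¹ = (1 3 2 6 7 5 4)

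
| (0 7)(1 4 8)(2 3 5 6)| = 12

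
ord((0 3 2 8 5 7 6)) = 7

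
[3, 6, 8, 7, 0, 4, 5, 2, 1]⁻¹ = [4, 8, 7, 0, 5, 6, 1, 3, 2]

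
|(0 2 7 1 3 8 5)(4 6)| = 14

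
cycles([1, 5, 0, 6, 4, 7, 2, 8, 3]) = (0 1 5 7 8 3 6 2)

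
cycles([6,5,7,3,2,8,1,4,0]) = (0 6 1 5 8)(2 7 4)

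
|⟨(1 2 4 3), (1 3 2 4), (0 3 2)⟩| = 120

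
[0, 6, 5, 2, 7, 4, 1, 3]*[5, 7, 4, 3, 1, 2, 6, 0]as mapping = [0→5, 1→6, 2→2, 3→4, 4→0, 5→1, 6→7, 7→3]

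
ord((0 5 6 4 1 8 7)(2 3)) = 14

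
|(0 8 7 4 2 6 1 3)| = 8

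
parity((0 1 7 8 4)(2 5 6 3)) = odd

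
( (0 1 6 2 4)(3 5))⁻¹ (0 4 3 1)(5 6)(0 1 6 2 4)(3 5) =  (0 5 6 1)(2 3)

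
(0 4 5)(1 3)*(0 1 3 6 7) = (0 4 5 1 6 7)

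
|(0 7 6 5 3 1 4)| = 7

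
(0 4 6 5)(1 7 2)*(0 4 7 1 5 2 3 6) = (0 7 3 6 2 5 4)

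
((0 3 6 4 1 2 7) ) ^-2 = (0 2 4 3 7 1 6) 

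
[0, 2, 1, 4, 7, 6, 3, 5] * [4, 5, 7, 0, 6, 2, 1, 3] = [4, 7, 5, 6, 3, 1, 0, 2]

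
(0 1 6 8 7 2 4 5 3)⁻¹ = (0 3 5 4 2 7 8 6 1)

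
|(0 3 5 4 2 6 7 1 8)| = 9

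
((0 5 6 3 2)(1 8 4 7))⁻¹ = (0 2 3 6 5)(1 7 4 8)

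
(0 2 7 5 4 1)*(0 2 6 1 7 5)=(0 6 1 2 5 4 7) 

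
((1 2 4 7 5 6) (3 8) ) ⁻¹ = (1 6 5 7 4 2) (3 8) 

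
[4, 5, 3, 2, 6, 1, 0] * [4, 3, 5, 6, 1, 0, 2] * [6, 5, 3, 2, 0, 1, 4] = [5, 6, 4, 1, 3, 2, 0]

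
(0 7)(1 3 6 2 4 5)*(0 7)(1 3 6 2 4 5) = (1 6 4)(2 5 3)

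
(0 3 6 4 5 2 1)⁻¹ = (0 1 2 5 4 6 3)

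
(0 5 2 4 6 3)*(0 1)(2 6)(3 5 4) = (0 4 2 3 1)(5 6)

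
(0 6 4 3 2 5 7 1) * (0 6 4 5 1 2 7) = (0 4 3 7 2 1 6 5)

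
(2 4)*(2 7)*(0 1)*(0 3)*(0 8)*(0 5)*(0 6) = (0 1 3 8 5 6)(2 4 7)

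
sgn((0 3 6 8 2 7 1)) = 1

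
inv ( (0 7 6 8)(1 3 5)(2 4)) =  (0 8 6 7)(1 5 3)(2 4)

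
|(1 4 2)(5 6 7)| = 3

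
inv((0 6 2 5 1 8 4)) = (0 4 8 1 5 2 6)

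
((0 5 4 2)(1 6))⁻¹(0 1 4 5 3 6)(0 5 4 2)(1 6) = (1 5 6 2 4 3)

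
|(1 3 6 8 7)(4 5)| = 10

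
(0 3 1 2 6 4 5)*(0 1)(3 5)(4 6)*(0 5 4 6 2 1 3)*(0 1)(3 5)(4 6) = (0 6 2 4 1)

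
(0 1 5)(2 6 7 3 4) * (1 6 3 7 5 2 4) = (0 6 5)(1 2 3)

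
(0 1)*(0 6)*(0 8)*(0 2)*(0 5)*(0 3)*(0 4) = (0 1 6 8 2 5 3 4)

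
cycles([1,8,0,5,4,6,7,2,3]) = (0 1 8 3 5 6 7 2)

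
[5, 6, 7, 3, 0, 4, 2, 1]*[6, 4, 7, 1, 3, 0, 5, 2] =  [0, 5, 2, 1, 6, 3, 7, 4]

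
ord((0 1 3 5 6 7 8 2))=8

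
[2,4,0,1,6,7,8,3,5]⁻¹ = [2,3,0,7,1,8,4,5,6]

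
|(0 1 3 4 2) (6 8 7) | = 15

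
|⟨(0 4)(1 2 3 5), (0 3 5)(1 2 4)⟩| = 24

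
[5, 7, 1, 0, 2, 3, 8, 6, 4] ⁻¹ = [3, 2, 4, 5, 8, 0, 7, 1, 6] 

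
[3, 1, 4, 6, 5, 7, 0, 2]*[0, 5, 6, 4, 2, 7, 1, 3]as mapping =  [0→4, 1→5, 2→2, 3→1, 4→7, 5→3, 6→0, 7→6]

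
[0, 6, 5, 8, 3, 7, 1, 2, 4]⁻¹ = [0, 6, 7, 4, 8, 2, 1, 5, 3]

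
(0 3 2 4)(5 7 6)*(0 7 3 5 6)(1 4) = (0 5 3 2 1 4 7)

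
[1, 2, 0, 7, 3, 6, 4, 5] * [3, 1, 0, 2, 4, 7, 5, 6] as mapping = [0→1, 1→0, 2→3, 3→6, 4→2, 5→5, 6→4, 7→7] 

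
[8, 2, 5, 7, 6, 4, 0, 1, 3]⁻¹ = [6, 7, 1, 8, 5, 2, 4, 3, 0]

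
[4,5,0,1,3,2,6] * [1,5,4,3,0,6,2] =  [0,6,1,5,3,4,2]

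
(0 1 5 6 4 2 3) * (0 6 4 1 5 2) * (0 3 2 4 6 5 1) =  (0 1 4 3 5 6)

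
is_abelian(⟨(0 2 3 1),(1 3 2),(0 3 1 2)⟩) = no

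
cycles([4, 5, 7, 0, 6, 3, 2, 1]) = (0 4 6 2 7 1 5 3)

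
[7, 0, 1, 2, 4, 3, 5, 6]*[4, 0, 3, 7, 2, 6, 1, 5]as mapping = [0→5, 1→4, 2→0, 3→3, 4→2, 5→7, 6→6, 7→1]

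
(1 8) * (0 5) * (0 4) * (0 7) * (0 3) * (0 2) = (0 5 4 7 3 2)(1 8)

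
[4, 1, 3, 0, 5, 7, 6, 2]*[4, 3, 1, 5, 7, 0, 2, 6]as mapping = [0→7, 1→3, 2→5, 3→4, 4→0, 5→6, 6→2, 7→1]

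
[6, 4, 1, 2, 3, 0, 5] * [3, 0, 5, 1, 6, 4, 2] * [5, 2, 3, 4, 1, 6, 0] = [3, 0, 5, 6, 2, 4, 1]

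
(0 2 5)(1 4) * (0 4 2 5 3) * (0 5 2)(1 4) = (0 2 3 5 1)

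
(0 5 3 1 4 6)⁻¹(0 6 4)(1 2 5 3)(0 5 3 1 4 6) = (0 6 5)(1 4 2 3)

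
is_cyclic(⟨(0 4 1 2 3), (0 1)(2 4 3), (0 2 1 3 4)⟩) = no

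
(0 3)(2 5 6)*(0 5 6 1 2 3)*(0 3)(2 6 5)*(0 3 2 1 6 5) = (0 2)(1 5 6 3)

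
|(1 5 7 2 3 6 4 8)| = 8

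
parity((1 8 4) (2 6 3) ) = even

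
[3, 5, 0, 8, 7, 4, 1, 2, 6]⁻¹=[2, 6, 7, 0, 5, 1, 8, 4, 3]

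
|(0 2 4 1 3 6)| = 6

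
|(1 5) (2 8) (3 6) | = 2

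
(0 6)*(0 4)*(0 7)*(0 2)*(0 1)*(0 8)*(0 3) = (0 6 4 7 2 1 8 3)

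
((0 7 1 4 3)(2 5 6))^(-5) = (2 5 6)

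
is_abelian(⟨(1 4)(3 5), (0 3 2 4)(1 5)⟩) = no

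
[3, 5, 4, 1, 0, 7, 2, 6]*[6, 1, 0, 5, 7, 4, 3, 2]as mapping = [0→5, 1→4, 2→7, 3→1, 4→6, 5→2, 6→0, 7→3]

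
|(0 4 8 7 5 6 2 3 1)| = 9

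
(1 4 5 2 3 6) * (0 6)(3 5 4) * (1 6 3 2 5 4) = (0 3)(1 2 4)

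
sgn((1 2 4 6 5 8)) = -1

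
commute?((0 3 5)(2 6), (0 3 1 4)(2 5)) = no:(0 3 5)(2 6) * (0 3 1 4)(2 5) = (0 1 4)(2 6 5 3), (0 3 1 4)(2 5) * (0 3 5)(2 6) = (0 5 6 2)(1 4 3)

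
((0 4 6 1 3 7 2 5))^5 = (0 7 6 5 3 4 2 1)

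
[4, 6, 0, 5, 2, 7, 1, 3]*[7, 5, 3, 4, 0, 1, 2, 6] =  [0, 2, 7, 1, 3, 6, 5, 4]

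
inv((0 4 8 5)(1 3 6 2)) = (0 5 8 4)(1 2 6 3)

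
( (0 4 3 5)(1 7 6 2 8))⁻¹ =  (0 5 3 4)(1 8 2 6 7)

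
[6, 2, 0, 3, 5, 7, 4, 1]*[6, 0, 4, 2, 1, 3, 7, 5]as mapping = [0→7, 1→4, 2→6, 3→2, 4→3, 5→5, 6→1, 7→0]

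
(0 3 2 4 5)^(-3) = (0 2 5 3 4)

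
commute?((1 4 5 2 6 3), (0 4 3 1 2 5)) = no:(1 4 5 2 6 3) * (0 4 3 1 2 5) = (0 4)(1 3 2 6), (0 4 3 1 2 5) * (1 4 5 2 6 3) = (0 5)(1 6 3 4)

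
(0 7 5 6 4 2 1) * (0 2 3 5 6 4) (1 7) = (0 1 2 7 6) (3 5 4) 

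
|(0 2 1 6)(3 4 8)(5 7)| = 12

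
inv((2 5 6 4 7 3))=(2 3 7 4 6 5)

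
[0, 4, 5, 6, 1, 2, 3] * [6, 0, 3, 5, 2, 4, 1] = [6, 2, 4, 1, 0, 3, 5]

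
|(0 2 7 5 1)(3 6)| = 10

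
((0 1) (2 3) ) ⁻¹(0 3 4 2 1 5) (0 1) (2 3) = (0 5 1 2 4 3) 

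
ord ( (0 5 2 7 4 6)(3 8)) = 6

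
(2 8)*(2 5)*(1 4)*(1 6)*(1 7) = (1 4 6 7)(2 8 5)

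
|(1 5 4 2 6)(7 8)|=10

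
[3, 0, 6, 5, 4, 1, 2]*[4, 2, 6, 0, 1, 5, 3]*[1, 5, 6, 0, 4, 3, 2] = [1, 4, 0, 3, 5, 6, 2]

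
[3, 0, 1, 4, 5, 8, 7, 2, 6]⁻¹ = [1, 2, 7, 0, 3, 4, 8, 6, 5]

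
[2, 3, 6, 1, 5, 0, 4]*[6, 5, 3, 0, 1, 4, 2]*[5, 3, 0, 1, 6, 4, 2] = [1, 5, 0, 4, 6, 2, 3]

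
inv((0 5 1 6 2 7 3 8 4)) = (0 4 8 3 7 2 6 1 5)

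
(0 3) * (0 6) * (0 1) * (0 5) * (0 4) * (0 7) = (0 3 6 1 5 4 7)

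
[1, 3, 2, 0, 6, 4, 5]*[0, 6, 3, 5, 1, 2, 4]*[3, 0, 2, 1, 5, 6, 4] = [4, 6, 1, 3, 5, 0, 2]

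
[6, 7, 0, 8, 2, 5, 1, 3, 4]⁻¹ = [2, 6, 4, 7, 8, 5, 0, 1, 3]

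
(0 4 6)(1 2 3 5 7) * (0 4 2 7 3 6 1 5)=(0 2 6 4 1 7 5 3)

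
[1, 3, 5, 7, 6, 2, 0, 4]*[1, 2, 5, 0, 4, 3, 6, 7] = [2, 0, 3, 7, 6, 5, 1, 4]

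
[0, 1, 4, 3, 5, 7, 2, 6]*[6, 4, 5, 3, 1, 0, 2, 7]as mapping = [0→6, 1→4, 2→1, 3→3, 4→0, 5→7, 6→5, 7→2]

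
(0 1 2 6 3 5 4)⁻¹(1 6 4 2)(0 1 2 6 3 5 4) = (0 6 2 3)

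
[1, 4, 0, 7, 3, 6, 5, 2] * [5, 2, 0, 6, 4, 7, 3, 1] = [2, 4, 5, 1, 6, 3, 7, 0]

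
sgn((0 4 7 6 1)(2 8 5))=1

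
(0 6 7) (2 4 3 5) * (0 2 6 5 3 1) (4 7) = (0 5 6 4 1) (2 7) 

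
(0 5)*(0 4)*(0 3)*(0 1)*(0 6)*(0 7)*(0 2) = (0 5 4 3 1 6 7 2) 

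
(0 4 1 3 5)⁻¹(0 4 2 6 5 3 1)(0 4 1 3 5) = (0 5 3 4 1 2 6)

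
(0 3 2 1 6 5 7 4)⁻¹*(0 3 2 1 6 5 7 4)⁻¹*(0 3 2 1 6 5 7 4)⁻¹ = (0 5 2 4 6 3 7 1)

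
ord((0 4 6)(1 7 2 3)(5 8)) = 12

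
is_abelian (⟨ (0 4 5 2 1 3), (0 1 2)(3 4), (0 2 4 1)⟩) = no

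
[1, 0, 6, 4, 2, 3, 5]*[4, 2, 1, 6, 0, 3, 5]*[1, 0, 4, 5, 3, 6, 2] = [4, 3, 6, 1, 0, 2, 5]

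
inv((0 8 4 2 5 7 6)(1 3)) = (0 6 7 5 2 4 8)(1 3)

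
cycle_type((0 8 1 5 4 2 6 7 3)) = 9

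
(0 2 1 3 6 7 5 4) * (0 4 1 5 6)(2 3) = (0 3)(1 2 5)(6 7)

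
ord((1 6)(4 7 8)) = 6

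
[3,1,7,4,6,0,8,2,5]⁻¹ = [5,1,7,0,3,8,4,2,6]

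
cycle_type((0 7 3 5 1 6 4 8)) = 8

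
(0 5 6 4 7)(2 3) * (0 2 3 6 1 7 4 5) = (1 7 2 6 5)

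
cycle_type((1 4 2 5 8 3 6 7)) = 8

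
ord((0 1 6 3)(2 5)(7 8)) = 4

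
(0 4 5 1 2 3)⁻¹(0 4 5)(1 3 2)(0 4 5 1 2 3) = (0 3 2)(1 4 5)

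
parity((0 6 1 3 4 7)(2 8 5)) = odd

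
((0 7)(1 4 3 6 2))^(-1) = (0 7)(1 2 6 3 4)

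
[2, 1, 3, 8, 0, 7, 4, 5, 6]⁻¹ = [4, 1, 0, 2, 6, 7, 8, 5, 3]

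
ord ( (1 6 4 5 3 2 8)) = 7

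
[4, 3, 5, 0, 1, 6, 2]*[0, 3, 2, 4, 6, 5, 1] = [6, 4, 5, 0, 3, 1, 2]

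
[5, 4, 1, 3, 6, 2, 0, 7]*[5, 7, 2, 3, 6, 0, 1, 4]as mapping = [0→0, 1→6, 2→7, 3→3, 4→1, 5→2, 6→5, 7→4]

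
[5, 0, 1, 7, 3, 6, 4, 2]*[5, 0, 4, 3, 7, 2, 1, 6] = [2, 5, 0, 6, 3, 1, 7, 4]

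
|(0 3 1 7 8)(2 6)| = 10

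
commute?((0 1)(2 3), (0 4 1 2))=no:(0 1)(2 3) * (0 4 1 2)=(0 2 3)(1 4), (0 4 1 2) * (0 1)(2 3)=(0 4)(1 3 2)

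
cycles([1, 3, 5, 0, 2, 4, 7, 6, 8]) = (0 1 3)(2 5 4)(6 7)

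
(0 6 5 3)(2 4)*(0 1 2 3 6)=(1 2 4 3)(5 6)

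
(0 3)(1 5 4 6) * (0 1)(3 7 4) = (0 7 4 6)(1 5 3)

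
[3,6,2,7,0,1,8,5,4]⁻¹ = [4,5,2,0,8,7,1,3,6]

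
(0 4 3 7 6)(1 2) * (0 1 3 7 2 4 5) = (0 5)(1 4 7 6)(2 3)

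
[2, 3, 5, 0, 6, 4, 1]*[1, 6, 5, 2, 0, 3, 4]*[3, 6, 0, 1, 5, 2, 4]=[2, 0, 1, 6, 5, 3, 4]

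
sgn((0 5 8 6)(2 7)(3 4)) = -1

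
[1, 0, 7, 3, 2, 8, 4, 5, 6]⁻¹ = [1, 0, 4, 3, 6, 7, 8, 2, 5]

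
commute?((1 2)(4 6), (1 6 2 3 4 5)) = no:(1 2)(4 6)*(1 6 2 3 4 5) = (1 3 4 2 6 5), (1 6 2 3 4 5)*(1 2)(4 6) = (1 4 5 2 3 6)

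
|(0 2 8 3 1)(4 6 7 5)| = 20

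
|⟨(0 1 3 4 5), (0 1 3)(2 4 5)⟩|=360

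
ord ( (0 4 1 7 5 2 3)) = 7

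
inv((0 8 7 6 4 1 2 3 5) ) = (0 5 3 2 1 4 6 7 8) 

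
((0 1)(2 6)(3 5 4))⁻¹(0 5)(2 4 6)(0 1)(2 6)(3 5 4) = (1 4)(2 6 3)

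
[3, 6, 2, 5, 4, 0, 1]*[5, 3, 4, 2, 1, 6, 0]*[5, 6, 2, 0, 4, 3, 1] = [2, 5, 4, 1, 6, 3, 0]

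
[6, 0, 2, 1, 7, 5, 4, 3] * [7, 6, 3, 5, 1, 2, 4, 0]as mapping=[0→4, 1→7, 2→3, 3→6, 4→0, 5→2, 6→1, 7→5]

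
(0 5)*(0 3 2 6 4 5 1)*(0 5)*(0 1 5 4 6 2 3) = (0 5)(1 4)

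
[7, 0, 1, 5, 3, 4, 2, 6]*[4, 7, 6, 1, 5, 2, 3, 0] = [0, 4, 7, 2, 1, 5, 6, 3]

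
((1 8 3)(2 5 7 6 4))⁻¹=(1 3 8)(2 4 6 7 5)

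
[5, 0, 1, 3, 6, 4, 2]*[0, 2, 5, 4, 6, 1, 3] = [1, 0, 2, 4, 3, 6, 5]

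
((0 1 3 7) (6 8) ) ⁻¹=(0 7 3 1) (6 8) 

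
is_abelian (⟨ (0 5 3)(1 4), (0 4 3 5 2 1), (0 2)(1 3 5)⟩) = no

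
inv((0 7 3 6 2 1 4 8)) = (0 8 4 1 2 6 3 7)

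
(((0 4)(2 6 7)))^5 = (0 4)(2 7 6)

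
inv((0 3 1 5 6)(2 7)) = (0 6 5 1 3)(2 7)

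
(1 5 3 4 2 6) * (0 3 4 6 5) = (0 3 6 1)(2 5 4)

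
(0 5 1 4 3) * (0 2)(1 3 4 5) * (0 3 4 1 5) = (0 5 4 1)(2 3)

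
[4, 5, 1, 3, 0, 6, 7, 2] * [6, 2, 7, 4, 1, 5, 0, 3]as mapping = [0→1, 1→5, 2→2, 3→4, 4→6, 5→0, 6→3, 7→7]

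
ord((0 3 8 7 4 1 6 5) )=8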